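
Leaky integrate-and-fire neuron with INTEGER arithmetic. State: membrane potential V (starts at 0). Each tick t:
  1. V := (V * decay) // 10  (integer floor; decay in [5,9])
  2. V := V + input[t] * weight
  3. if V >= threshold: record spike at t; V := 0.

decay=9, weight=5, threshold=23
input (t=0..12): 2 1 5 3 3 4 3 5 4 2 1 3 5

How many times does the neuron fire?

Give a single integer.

Answer: 6

Derivation:
t=0: input=2 -> V=10
t=1: input=1 -> V=14
t=2: input=5 -> V=0 FIRE
t=3: input=3 -> V=15
t=4: input=3 -> V=0 FIRE
t=5: input=4 -> V=20
t=6: input=3 -> V=0 FIRE
t=7: input=5 -> V=0 FIRE
t=8: input=4 -> V=20
t=9: input=2 -> V=0 FIRE
t=10: input=1 -> V=5
t=11: input=3 -> V=19
t=12: input=5 -> V=0 FIRE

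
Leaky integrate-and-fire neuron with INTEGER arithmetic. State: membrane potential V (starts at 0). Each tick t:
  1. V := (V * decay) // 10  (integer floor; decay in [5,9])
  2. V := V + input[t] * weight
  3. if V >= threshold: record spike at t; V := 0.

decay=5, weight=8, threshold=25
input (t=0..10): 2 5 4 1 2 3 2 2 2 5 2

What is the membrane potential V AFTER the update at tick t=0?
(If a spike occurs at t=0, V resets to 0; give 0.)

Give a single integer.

t=0: input=2 -> V=16
t=1: input=5 -> V=0 FIRE
t=2: input=4 -> V=0 FIRE
t=3: input=1 -> V=8
t=4: input=2 -> V=20
t=5: input=3 -> V=0 FIRE
t=6: input=2 -> V=16
t=7: input=2 -> V=24
t=8: input=2 -> V=0 FIRE
t=9: input=5 -> V=0 FIRE
t=10: input=2 -> V=16

Answer: 16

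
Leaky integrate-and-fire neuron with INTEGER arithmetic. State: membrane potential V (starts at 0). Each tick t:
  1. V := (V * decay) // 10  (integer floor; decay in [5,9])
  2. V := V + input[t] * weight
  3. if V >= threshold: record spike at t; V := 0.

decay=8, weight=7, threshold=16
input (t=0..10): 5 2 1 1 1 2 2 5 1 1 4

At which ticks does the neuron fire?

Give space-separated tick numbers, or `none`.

Answer: 0 2 5 7 10

Derivation:
t=0: input=5 -> V=0 FIRE
t=1: input=2 -> V=14
t=2: input=1 -> V=0 FIRE
t=3: input=1 -> V=7
t=4: input=1 -> V=12
t=5: input=2 -> V=0 FIRE
t=6: input=2 -> V=14
t=7: input=5 -> V=0 FIRE
t=8: input=1 -> V=7
t=9: input=1 -> V=12
t=10: input=4 -> V=0 FIRE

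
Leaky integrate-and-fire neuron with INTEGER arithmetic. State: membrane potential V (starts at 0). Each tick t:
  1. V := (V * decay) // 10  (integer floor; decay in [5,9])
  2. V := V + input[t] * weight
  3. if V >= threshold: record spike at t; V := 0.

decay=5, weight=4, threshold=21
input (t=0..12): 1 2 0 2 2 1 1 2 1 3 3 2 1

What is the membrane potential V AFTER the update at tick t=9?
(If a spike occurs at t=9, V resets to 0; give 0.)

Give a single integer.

Answer: 17

Derivation:
t=0: input=1 -> V=4
t=1: input=2 -> V=10
t=2: input=0 -> V=5
t=3: input=2 -> V=10
t=4: input=2 -> V=13
t=5: input=1 -> V=10
t=6: input=1 -> V=9
t=7: input=2 -> V=12
t=8: input=1 -> V=10
t=9: input=3 -> V=17
t=10: input=3 -> V=20
t=11: input=2 -> V=18
t=12: input=1 -> V=13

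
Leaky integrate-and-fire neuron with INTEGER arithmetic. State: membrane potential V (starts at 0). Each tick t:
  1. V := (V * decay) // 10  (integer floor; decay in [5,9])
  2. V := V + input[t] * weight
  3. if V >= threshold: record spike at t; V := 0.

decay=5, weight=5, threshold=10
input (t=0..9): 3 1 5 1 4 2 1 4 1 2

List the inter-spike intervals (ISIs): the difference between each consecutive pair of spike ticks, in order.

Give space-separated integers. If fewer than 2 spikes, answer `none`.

Answer: 2 2 1 2 2

Derivation:
t=0: input=3 -> V=0 FIRE
t=1: input=1 -> V=5
t=2: input=5 -> V=0 FIRE
t=3: input=1 -> V=5
t=4: input=4 -> V=0 FIRE
t=5: input=2 -> V=0 FIRE
t=6: input=1 -> V=5
t=7: input=4 -> V=0 FIRE
t=8: input=1 -> V=5
t=9: input=2 -> V=0 FIRE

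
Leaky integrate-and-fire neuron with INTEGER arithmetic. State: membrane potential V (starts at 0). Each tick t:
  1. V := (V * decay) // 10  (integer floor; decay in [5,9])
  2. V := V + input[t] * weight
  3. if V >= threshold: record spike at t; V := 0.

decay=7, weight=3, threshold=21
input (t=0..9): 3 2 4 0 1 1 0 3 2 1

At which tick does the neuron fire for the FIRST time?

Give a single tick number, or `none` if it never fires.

t=0: input=3 -> V=9
t=1: input=2 -> V=12
t=2: input=4 -> V=20
t=3: input=0 -> V=14
t=4: input=1 -> V=12
t=5: input=1 -> V=11
t=6: input=0 -> V=7
t=7: input=3 -> V=13
t=8: input=2 -> V=15
t=9: input=1 -> V=13

Answer: none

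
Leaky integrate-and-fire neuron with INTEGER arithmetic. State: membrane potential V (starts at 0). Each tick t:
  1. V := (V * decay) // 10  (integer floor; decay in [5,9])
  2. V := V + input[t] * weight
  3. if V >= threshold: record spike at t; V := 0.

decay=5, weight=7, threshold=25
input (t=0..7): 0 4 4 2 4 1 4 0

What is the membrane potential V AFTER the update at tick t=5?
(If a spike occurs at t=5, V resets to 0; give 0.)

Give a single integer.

t=0: input=0 -> V=0
t=1: input=4 -> V=0 FIRE
t=2: input=4 -> V=0 FIRE
t=3: input=2 -> V=14
t=4: input=4 -> V=0 FIRE
t=5: input=1 -> V=7
t=6: input=4 -> V=0 FIRE
t=7: input=0 -> V=0

Answer: 7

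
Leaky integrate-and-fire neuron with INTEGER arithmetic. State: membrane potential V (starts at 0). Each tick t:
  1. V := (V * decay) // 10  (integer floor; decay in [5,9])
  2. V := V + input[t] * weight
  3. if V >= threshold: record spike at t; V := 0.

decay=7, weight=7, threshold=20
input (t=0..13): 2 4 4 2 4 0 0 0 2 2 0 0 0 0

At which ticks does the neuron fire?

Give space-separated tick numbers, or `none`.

Answer: 1 2 4 9

Derivation:
t=0: input=2 -> V=14
t=1: input=4 -> V=0 FIRE
t=2: input=4 -> V=0 FIRE
t=3: input=2 -> V=14
t=4: input=4 -> V=0 FIRE
t=5: input=0 -> V=0
t=6: input=0 -> V=0
t=7: input=0 -> V=0
t=8: input=2 -> V=14
t=9: input=2 -> V=0 FIRE
t=10: input=0 -> V=0
t=11: input=0 -> V=0
t=12: input=0 -> V=0
t=13: input=0 -> V=0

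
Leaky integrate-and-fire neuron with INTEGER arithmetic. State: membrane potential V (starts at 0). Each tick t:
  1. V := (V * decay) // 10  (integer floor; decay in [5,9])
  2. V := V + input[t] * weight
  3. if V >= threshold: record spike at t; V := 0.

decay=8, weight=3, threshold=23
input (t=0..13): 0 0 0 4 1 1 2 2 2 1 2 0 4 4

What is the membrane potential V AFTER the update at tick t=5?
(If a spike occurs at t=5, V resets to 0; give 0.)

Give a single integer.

t=0: input=0 -> V=0
t=1: input=0 -> V=0
t=2: input=0 -> V=0
t=3: input=4 -> V=12
t=4: input=1 -> V=12
t=5: input=1 -> V=12
t=6: input=2 -> V=15
t=7: input=2 -> V=18
t=8: input=2 -> V=20
t=9: input=1 -> V=19
t=10: input=2 -> V=21
t=11: input=0 -> V=16
t=12: input=4 -> V=0 FIRE
t=13: input=4 -> V=12

Answer: 12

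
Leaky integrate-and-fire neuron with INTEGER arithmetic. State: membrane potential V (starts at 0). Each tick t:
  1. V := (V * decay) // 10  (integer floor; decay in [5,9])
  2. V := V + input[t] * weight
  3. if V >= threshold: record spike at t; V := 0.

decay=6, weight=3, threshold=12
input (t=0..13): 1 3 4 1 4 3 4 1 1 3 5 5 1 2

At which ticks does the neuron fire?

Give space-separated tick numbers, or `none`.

t=0: input=1 -> V=3
t=1: input=3 -> V=10
t=2: input=4 -> V=0 FIRE
t=3: input=1 -> V=3
t=4: input=4 -> V=0 FIRE
t=5: input=3 -> V=9
t=6: input=4 -> V=0 FIRE
t=7: input=1 -> V=3
t=8: input=1 -> V=4
t=9: input=3 -> V=11
t=10: input=5 -> V=0 FIRE
t=11: input=5 -> V=0 FIRE
t=12: input=1 -> V=3
t=13: input=2 -> V=7

Answer: 2 4 6 10 11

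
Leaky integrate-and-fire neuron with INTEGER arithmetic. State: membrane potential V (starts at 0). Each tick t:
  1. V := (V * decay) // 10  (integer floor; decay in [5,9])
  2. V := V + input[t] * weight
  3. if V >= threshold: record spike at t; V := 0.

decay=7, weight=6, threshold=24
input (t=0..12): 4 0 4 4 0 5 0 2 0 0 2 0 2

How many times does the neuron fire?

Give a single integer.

Answer: 4

Derivation:
t=0: input=4 -> V=0 FIRE
t=1: input=0 -> V=0
t=2: input=4 -> V=0 FIRE
t=3: input=4 -> V=0 FIRE
t=4: input=0 -> V=0
t=5: input=5 -> V=0 FIRE
t=6: input=0 -> V=0
t=7: input=2 -> V=12
t=8: input=0 -> V=8
t=9: input=0 -> V=5
t=10: input=2 -> V=15
t=11: input=0 -> V=10
t=12: input=2 -> V=19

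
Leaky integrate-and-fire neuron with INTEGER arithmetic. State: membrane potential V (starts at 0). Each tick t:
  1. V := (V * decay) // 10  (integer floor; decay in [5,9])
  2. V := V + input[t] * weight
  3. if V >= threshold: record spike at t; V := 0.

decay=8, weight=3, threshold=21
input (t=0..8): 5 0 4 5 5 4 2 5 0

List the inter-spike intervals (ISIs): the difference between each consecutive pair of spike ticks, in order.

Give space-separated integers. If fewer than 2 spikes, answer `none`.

t=0: input=5 -> V=15
t=1: input=0 -> V=12
t=2: input=4 -> V=0 FIRE
t=3: input=5 -> V=15
t=4: input=5 -> V=0 FIRE
t=5: input=4 -> V=12
t=6: input=2 -> V=15
t=7: input=5 -> V=0 FIRE
t=8: input=0 -> V=0

Answer: 2 3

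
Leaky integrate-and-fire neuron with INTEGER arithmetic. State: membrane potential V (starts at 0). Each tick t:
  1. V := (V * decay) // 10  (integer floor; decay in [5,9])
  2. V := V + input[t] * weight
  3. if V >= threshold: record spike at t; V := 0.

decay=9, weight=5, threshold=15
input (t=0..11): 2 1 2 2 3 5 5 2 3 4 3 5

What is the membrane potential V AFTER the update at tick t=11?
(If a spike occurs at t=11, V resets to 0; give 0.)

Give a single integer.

t=0: input=2 -> V=10
t=1: input=1 -> V=14
t=2: input=2 -> V=0 FIRE
t=3: input=2 -> V=10
t=4: input=3 -> V=0 FIRE
t=5: input=5 -> V=0 FIRE
t=6: input=5 -> V=0 FIRE
t=7: input=2 -> V=10
t=8: input=3 -> V=0 FIRE
t=9: input=4 -> V=0 FIRE
t=10: input=3 -> V=0 FIRE
t=11: input=5 -> V=0 FIRE

Answer: 0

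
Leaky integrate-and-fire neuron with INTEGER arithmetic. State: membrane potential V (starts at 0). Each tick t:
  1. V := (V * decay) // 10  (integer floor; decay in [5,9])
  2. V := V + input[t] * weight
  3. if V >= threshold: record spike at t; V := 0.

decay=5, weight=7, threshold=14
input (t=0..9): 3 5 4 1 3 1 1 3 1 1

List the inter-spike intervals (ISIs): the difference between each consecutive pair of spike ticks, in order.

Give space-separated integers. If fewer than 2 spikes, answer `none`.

t=0: input=3 -> V=0 FIRE
t=1: input=5 -> V=0 FIRE
t=2: input=4 -> V=0 FIRE
t=3: input=1 -> V=7
t=4: input=3 -> V=0 FIRE
t=5: input=1 -> V=7
t=6: input=1 -> V=10
t=7: input=3 -> V=0 FIRE
t=8: input=1 -> V=7
t=9: input=1 -> V=10

Answer: 1 1 2 3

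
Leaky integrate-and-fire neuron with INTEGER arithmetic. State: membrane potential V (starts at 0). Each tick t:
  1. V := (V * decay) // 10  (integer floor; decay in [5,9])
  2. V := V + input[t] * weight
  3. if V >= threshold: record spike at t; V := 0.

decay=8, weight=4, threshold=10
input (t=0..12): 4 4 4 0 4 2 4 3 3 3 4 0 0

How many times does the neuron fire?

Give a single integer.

Answer: 9

Derivation:
t=0: input=4 -> V=0 FIRE
t=1: input=4 -> V=0 FIRE
t=2: input=4 -> V=0 FIRE
t=3: input=0 -> V=0
t=4: input=4 -> V=0 FIRE
t=5: input=2 -> V=8
t=6: input=4 -> V=0 FIRE
t=7: input=3 -> V=0 FIRE
t=8: input=3 -> V=0 FIRE
t=9: input=3 -> V=0 FIRE
t=10: input=4 -> V=0 FIRE
t=11: input=0 -> V=0
t=12: input=0 -> V=0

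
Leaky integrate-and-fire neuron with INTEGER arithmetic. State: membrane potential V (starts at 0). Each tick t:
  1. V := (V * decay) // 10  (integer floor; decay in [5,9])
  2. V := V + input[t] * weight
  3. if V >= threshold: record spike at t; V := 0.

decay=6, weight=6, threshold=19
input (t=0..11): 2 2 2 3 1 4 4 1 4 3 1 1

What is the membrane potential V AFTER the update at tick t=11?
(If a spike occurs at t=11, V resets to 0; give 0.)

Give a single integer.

t=0: input=2 -> V=12
t=1: input=2 -> V=0 FIRE
t=2: input=2 -> V=12
t=3: input=3 -> V=0 FIRE
t=4: input=1 -> V=6
t=5: input=4 -> V=0 FIRE
t=6: input=4 -> V=0 FIRE
t=7: input=1 -> V=6
t=8: input=4 -> V=0 FIRE
t=9: input=3 -> V=18
t=10: input=1 -> V=16
t=11: input=1 -> V=15

Answer: 15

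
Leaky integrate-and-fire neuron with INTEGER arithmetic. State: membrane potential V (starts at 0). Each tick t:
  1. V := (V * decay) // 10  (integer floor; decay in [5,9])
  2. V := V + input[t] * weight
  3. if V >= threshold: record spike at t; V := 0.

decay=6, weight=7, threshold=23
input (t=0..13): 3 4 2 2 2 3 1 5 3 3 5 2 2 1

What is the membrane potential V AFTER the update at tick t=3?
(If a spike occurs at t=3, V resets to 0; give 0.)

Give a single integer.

Answer: 22

Derivation:
t=0: input=3 -> V=21
t=1: input=4 -> V=0 FIRE
t=2: input=2 -> V=14
t=3: input=2 -> V=22
t=4: input=2 -> V=0 FIRE
t=5: input=3 -> V=21
t=6: input=1 -> V=19
t=7: input=5 -> V=0 FIRE
t=8: input=3 -> V=21
t=9: input=3 -> V=0 FIRE
t=10: input=5 -> V=0 FIRE
t=11: input=2 -> V=14
t=12: input=2 -> V=22
t=13: input=1 -> V=20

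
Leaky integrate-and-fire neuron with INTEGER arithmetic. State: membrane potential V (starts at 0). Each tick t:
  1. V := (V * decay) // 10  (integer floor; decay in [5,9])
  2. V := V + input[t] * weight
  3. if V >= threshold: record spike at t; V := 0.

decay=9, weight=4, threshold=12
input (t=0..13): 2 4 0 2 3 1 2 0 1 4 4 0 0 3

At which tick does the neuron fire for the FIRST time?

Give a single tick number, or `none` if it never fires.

t=0: input=2 -> V=8
t=1: input=4 -> V=0 FIRE
t=2: input=0 -> V=0
t=3: input=2 -> V=8
t=4: input=3 -> V=0 FIRE
t=5: input=1 -> V=4
t=6: input=2 -> V=11
t=7: input=0 -> V=9
t=8: input=1 -> V=0 FIRE
t=9: input=4 -> V=0 FIRE
t=10: input=4 -> V=0 FIRE
t=11: input=0 -> V=0
t=12: input=0 -> V=0
t=13: input=3 -> V=0 FIRE

Answer: 1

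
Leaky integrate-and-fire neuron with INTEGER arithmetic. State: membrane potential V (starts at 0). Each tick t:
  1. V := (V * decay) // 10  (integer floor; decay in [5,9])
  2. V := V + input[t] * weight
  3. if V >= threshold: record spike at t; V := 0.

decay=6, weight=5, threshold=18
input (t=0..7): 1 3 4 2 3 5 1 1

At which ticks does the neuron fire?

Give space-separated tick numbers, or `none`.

t=0: input=1 -> V=5
t=1: input=3 -> V=0 FIRE
t=2: input=4 -> V=0 FIRE
t=3: input=2 -> V=10
t=4: input=3 -> V=0 FIRE
t=5: input=5 -> V=0 FIRE
t=6: input=1 -> V=5
t=7: input=1 -> V=8

Answer: 1 2 4 5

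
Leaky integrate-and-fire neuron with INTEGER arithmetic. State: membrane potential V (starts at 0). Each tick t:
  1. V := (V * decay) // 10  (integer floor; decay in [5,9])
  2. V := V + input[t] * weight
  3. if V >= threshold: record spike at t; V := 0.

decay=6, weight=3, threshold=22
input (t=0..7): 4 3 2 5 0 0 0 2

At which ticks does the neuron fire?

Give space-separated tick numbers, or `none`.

t=0: input=4 -> V=12
t=1: input=3 -> V=16
t=2: input=2 -> V=15
t=3: input=5 -> V=0 FIRE
t=4: input=0 -> V=0
t=5: input=0 -> V=0
t=6: input=0 -> V=0
t=7: input=2 -> V=6

Answer: 3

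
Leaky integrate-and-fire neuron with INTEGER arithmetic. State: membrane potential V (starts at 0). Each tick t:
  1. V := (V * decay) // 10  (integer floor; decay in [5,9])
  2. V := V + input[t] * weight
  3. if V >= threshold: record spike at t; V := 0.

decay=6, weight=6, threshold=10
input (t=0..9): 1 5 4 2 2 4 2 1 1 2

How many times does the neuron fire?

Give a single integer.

t=0: input=1 -> V=6
t=1: input=5 -> V=0 FIRE
t=2: input=4 -> V=0 FIRE
t=3: input=2 -> V=0 FIRE
t=4: input=2 -> V=0 FIRE
t=5: input=4 -> V=0 FIRE
t=6: input=2 -> V=0 FIRE
t=7: input=1 -> V=6
t=8: input=1 -> V=9
t=9: input=2 -> V=0 FIRE

Answer: 7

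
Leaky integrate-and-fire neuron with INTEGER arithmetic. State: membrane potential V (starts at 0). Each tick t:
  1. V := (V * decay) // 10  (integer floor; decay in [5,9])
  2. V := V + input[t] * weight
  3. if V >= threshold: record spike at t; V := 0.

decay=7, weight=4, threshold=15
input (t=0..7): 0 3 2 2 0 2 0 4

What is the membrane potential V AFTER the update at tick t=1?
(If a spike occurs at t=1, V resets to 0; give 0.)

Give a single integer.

Answer: 12

Derivation:
t=0: input=0 -> V=0
t=1: input=3 -> V=12
t=2: input=2 -> V=0 FIRE
t=3: input=2 -> V=8
t=4: input=0 -> V=5
t=5: input=2 -> V=11
t=6: input=0 -> V=7
t=7: input=4 -> V=0 FIRE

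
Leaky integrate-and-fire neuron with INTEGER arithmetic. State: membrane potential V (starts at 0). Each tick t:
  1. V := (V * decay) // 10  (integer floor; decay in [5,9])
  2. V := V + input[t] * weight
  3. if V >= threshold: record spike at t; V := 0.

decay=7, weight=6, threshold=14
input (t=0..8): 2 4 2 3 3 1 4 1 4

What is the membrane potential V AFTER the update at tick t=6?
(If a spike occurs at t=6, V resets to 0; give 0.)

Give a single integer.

t=0: input=2 -> V=12
t=1: input=4 -> V=0 FIRE
t=2: input=2 -> V=12
t=3: input=3 -> V=0 FIRE
t=4: input=3 -> V=0 FIRE
t=5: input=1 -> V=6
t=6: input=4 -> V=0 FIRE
t=7: input=1 -> V=6
t=8: input=4 -> V=0 FIRE

Answer: 0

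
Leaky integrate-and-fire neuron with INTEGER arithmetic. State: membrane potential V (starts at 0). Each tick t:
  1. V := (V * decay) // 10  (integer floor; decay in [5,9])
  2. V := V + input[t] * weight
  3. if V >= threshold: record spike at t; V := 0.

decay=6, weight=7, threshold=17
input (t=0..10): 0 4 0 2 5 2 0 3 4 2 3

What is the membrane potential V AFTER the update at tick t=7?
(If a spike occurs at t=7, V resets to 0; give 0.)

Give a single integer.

t=0: input=0 -> V=0
t=1: input=4 -> V=0 FIRE
t=2: input=0 -> V=0
t=3: input=2 -> V=14
t=4: input=5 -> V=0 FIRE
t=5: input=2 -> V=14
t=6: input=0 -> V=8
t=7: input=3 -> V=0 FIRE
t=8: input=4 -> V=0 FIRE
t=9: input=2 -> V=14
t=10: input=3 -> V=0 FIRE

Answer: 0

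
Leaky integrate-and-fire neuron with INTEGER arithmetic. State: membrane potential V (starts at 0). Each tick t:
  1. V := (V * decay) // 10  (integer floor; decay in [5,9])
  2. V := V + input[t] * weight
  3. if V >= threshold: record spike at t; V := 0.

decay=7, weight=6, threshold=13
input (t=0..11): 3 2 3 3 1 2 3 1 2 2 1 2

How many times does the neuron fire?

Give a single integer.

t=0: input=3 -> V=0 FIRE
t=1: input=2 -> V=12
t=2: input=3 -> V=0 FIRE
t=3: input=3 -> V=0 FIRE
t=4: input=1 -> V=6
t=5: input=2 -> V=0 FIRE
t=6: input=3 -> V=0 FIRE
t=7: input=1 -> V=6
t=8: input=2 -> V=0 FIRE
t=9: input=2 -> V=12
t=10: input=1 -> V=0 FIRE
t=11: input=2 -> V=12

Answer: 7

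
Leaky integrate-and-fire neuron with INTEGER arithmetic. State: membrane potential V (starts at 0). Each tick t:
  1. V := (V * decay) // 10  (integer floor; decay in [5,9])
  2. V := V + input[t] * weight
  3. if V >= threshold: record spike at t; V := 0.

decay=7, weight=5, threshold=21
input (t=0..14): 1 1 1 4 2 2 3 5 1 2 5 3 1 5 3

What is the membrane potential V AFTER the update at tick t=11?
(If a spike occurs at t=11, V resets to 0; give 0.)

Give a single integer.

Answer: 15

Derivation:
t=0: input=1 -> V=5
t=1: input=1 -> V=8
t=2: input=1 -> V=10
t=3: input=4 -> V=0 FIRE
t=4: input=2 -> V=10
t=5: input=2 -> V=17
t=6: input=3 -> V=0 FIRE
t=7: input=5 -> V=0 FIRE
t=8: input=1 -> V=5
t=9: input=2 -> V=13
t=10: input=5 -> V=0 FIRE
t=11: input=3 -> V=15
t=12: input=1 -> V=15
t=13: input=5 -> V=0 FIRE
t=14: input=3 -> V=15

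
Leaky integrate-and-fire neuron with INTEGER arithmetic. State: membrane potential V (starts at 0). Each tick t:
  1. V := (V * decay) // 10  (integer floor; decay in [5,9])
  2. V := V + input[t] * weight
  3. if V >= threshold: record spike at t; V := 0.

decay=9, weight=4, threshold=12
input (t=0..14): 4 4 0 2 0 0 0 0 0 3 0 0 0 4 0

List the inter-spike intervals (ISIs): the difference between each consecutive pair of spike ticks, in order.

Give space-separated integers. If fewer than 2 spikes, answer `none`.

Answer: 1 8 4

Derivation:
t=0: input=4 -> V=0 FIRE
t=1: input=4 -> V=0 FIRE
t=2: input=0 -> V=0
t=3: input=2 -> V=8
t=4: input=0 -> V=7
t=5: input=0 -> V=6
t=6: input=0 -> V=5
t=7: input=0 -> V=4
t=8: input=0 -> V=3
t=9: input=3 -> V=0 FIRE
t=10: input=0 -> V=0
t=11: input=0 -> V=0
t=12: input=0 -> V=0
t=13: input=4 -> V=0 FIRE
t=14: input=0 -> V=0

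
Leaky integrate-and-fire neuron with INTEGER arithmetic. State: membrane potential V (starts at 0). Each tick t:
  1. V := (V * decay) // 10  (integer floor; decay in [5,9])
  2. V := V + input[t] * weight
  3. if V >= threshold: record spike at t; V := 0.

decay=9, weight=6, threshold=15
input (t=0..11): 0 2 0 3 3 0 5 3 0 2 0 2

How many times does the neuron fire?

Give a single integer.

Answer: 5

Derivation:
t=0: input=0 -> V=0
t=1: input=2 -> V=12
t=2: input=0 -> V=10
t=3: input=3 -> V=0 FIRE
t=4: input=3 -> V=0 FIRE
t=5: input=0 -> V=0
t=6: input=5 -> V=0 FIRE
t=7: input=3 -> V=0 FIRE
t=8: input=0 -> V=0
t=9: input=2 -> V=12
t=10: input=0 -> V=10
t=11: input=2 -> V=0 FIRE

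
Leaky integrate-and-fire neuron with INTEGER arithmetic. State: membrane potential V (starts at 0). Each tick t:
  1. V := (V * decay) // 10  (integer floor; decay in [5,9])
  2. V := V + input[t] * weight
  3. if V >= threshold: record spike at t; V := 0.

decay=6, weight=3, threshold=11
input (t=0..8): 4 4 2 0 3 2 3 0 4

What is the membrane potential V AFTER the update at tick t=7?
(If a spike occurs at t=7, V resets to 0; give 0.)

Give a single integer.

Answer: 5

Derivation:
t=0: input=4 -> V=0 FIRE
t=1: input=4 -> V=0 FIRE
t=2: input=2 -> V=6
t=3: input=0 -> V=3
t=4: input=3 -> V=10
t=5: input=2 -> V=0 FIRE
t=6: input=3 -> V=9
t=7: input=0 -> V=5
t=8: input=4 -> V=0 FIRE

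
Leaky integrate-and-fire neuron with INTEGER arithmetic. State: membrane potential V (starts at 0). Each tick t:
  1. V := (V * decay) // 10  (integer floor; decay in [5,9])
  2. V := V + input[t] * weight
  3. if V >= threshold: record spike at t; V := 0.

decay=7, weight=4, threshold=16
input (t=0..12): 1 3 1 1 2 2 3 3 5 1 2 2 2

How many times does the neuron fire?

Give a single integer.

t=0: input=1 -> V=4
t=1: input=3 -> V=14
t=2: input=1 -> V=13
t=3: input=1 -> V=13
t=4: input=2 -> V=0 FIRE
t=5: input=2 -> V=8
t=6: input=3 -> V=0 FIRE
t=7: input=3 -> V=12
t=8: input=5 -> V=0 FIRE
t=9: input=1 -> V=4
t=10: input=2 -> V=10
t=11: input=2 -> V=15
t=12: input=2 -> V=0 FIRE

Answer: 4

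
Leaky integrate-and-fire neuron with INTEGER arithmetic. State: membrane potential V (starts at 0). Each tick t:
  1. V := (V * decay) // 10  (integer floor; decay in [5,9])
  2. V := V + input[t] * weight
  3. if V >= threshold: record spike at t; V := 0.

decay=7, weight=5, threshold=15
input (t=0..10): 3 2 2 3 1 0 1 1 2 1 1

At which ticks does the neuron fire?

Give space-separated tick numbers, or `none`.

t=0: input=3 -> V=0 FIRE
t=1: input=2 -> V=10
t=2: input=2 -> V=0 FIRE
t=3: input=3 -> V=0 FIRE
t=4: input=1 -> V=5
t=5: input=0 -> V=3
t=6: input=1 -> V=7
t=7: input=1 -> V=9
t=8: input=2 -> V=0 FIRE
t=9: input=1 -> V=5
t=10: input=1 -> V=8

Answer: 0 2 3 8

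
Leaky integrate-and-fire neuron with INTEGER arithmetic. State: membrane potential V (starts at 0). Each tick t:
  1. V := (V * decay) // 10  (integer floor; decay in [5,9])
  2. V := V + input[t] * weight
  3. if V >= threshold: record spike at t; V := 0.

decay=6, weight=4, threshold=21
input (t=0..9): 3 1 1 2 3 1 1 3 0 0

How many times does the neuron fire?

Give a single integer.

t=0: input=3 -> V=12
t=1: input=1 -> V=11
t=2: input=1 -> V=10
t=3: input=2 -> V=14
t=4: input=3 -> V=20
t=5: input=1 -> V=16
t=6: input=1 -> V=13
t=7: input=3 -> V=19
t=8: input=0 -> V=11
t=9: input=0 -> V=6

Answer: 0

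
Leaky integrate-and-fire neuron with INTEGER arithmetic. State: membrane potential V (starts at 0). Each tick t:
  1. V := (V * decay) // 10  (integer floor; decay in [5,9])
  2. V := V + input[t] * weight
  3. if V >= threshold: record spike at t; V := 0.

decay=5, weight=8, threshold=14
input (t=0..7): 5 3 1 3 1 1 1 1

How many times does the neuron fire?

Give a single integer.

Answer: 4

Derivation:
t=0: input=5 -> V=0 FIRE
t=1: input=3 -> V=0 FIRE
t=2: input=1 -> V=8
t=3: input=3 -> V=0 FIRE
t=4: input=1 -> V=8
t=5: input=1 -> V=12
t=6: input=1 -> V=0 FIRE
t=7: input=1 -> V=8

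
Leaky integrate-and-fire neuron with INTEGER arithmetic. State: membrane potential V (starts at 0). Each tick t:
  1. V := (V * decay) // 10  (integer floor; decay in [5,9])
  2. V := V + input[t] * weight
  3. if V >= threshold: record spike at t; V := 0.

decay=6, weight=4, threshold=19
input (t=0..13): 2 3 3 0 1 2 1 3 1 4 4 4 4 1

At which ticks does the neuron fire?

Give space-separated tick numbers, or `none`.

Answer: 2 9 11

Derivation:
t=0: input=2 -> V=8
t=1: input=3 -> V=16
t=2: input=3 -> V=0 FIRE
t=3: input=0 -> V=0
t=4: input=1 -> V=4
t=5: input=2 -> V=10
t=6: input=1 -> V=10
t=7: input=3 -> V=18
t=8: input=1 -> V=14
t=9: input=4 -> V=0 FIRE
t=10: input=4 -> V=16
t=11: input=4 -> V=0 FIRE
t=12: input=4 -> V=16
t=13: input=1 -> V=13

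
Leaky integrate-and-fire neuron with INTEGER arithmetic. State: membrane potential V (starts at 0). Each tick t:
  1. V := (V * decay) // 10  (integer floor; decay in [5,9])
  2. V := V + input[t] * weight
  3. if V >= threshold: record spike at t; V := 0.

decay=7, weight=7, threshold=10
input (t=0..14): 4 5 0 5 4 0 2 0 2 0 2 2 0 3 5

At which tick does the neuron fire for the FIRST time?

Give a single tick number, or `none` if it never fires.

Answer: 0

Derivation:
t=0: input=4 -> V=0 FIRE
t=1: input=5 -> V=0 FIRE
t=2: input=0 -> V=0
t=3: input=5 -> V=0 FIRE
t=4: input=4 -> V=0 FIRE
t=5: input=0 -> V=0
t=6: input=2 -> V=0 FIRE
t=7: input=0 -> V=0
t=8: input=2 -> V=0 FIRE
t=9: input=0 -> V=0
t=10: input=2 -> V=0 FIRE
t=11: input=2 -> V=0 FIRE
t=12: input=0 -> V=0
t=13: input=3 -> V=0 FIRE
t=14: input=5 -> V=0 FIRE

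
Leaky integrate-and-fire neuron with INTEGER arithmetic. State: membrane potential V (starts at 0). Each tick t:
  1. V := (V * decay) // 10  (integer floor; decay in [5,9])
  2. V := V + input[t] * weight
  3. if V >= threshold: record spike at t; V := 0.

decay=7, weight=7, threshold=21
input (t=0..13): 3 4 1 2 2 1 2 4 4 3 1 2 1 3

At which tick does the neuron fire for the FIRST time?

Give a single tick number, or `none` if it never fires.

t=0: input=3 -> V=0 FIRE
t=1: input=4 -> V=0 FIRE
t=2: input=1 -> V=7
t=3: input=2 -> V=18
t=4: input=2 -> V=0 FIRE
t=5: input=1 -> V=7
t=6: input=2 -> V=18
t=7: input=4 -> V=0 FIRE
t=8: input=4 -> V=0 FIRE
t=9: input=3 -> V=0 FIRE
t=10: input=1 -> V=7
t=11: input=2 -> V=18
t=12: input=1 -> V=19
t=13: input=3 -> V=0 FIRE

Answer: 0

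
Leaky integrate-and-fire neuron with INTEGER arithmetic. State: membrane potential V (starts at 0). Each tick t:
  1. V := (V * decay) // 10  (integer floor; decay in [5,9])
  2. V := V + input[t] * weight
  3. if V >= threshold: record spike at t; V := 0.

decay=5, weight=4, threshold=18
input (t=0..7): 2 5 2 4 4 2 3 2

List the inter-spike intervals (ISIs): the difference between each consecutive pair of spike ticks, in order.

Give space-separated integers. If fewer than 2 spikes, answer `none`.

Answer: 2 3

Derivation:
t=0: input=2 -> V=8
t=1: input=5 -> V=0 FIRE
t=2: input=2 -> V=8
t=3: input=4 -> V=0 FIRE
t=4: input=4 -> V=16
t=5: input=2 -> V=16
t=6: input=3 -> V=0 FIRE
t=7: input=2 -> V=8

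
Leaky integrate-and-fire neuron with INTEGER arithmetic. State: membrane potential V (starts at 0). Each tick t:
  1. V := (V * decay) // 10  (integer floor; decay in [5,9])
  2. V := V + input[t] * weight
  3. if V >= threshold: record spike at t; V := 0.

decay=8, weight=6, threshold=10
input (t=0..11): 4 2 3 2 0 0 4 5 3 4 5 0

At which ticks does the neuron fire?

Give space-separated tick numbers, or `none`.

t=0: input=4 -> V=0 FIRE
t=1: input=2 -> V=0 FIRE
t=2: input=3 -> V=0 FIRE
t=3: input=2 -> V=0 FIRE
t=4: input=0 -> V=0
t=5: input=0 -> V=0
t=6: input=4 -> V=0 FIRE
t=7: input=5 -> V=0 FIRE
t=8: input=3 -> V=0 FIRE
t=9: input=4 -> V=0 FIRE
t=10: input=5 -> V=0 FIRE
t=11: input=0 -> V=0

Answer: 0 1 2 3 6 7 8 9 10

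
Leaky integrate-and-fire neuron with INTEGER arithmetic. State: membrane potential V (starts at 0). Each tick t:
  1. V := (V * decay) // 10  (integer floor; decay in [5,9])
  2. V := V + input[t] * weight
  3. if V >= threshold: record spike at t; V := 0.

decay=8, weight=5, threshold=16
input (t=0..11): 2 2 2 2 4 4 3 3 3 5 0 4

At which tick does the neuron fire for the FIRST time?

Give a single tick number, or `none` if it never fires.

Answer: 1

Derivation:
t=0: input=2 -> V=10
t=1: input=2 -> V=0 FIRE
t=2: input=2 -> V=10
t=3: input=2 -> V=0 FIRE
t=4: input=4 -> V=0 FIRE
t=5: input=4 -> V=0 FIRE
t=6: input=3 -> V=15
t=7: input=3 -> V=0 FIRE
t=8: input=3 -> V=15
t=9: input=5 -> V=0 FIRE
t=10: input=0 -> V=0
t=11: input=4 -> V=0 FIRE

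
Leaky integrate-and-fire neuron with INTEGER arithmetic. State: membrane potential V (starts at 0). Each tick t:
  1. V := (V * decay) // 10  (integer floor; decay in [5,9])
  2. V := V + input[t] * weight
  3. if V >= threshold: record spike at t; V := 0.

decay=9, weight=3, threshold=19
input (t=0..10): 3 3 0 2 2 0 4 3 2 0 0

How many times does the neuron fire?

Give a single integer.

t=0: input=3 -> V=9
t=1: input=3 -> V=17
t=2: input=0 -> V=15
t=3: input=2 -> V=0 FIRE
t=4: input=2 -> V=6
t=5: input=0 -> V=5
t=6: input=4 -> V=16
t=7: input=3 -> V=0 FIRE
t=8: input=2 -> V=6
t=9: input=0 -> V=5
t=10: input=0 -> V=4

Answer: 2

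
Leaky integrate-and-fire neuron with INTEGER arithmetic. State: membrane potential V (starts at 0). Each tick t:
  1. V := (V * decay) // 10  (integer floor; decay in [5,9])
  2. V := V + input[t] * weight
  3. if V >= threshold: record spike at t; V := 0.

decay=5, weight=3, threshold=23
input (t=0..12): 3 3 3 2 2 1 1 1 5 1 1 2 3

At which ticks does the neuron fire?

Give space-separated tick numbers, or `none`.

Answer: none

Derivation:
t=0: input=3 -> V=9
t=1: input=3 -> V=13
t=2: input=3 -> V=15
t=3: input=2 -> V=13
t=4: input=2 -> V=12
t=5: input=1 -> V=9
t=6: input=1 -> V=7
t=7: input=1 -> V=6
t=8: input=5 -> V=18
t=9: input=1 -> V=12
t=10: input=1 -> V=9
t=11: input=2 -> V=10
t=12: input=3 -> V=14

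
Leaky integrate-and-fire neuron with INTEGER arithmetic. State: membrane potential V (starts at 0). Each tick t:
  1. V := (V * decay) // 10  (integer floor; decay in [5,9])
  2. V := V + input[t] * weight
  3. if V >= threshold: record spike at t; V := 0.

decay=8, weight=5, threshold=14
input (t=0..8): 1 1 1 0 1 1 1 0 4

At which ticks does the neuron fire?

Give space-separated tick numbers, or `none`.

t=0: input=1 -> V=5
t=1: input=1 -> V=9
t=2: input=1 -> V=12
t=3: input=0 -> V=9
t=4: input=1 -> V=12
t=5: input=1 -> V=0 FIRE
t=6: input=1 -> V=5
t=7: input=0 -> V=4
t=8: input=4 -> V=0 FIRE

Answer: 5 8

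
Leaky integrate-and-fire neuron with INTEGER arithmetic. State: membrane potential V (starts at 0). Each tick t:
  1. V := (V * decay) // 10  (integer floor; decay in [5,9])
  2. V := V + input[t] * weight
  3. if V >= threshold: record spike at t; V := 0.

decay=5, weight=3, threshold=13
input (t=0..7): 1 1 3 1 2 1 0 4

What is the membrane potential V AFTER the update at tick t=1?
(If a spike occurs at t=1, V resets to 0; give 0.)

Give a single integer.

Answer: 4

Derivation:
t=0: input=1 -> V=3
t=1: input=1 -> V=4
t=2: input=3 -> V=11
t=3: input=1 -> V=8
t=4: input=2 -> V=10
t=5: input=1 -> V=8
t=6: input=0 -> V=4
t=7: input=4 -> V=0 FIRE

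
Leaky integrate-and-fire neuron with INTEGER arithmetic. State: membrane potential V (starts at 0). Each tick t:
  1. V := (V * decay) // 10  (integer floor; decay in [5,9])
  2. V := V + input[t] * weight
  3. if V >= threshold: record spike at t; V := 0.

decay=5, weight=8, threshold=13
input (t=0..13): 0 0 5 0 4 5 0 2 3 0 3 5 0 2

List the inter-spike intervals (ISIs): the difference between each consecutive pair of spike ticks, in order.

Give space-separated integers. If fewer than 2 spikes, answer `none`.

t=0: input=0 -> V=0
t=1: input=0 -> V=0
t=2: input=5 -> V=0 FIRE
t=3: input=0 -> V=0
t=4: input=4 -> V=0 FIRE
t=5: input=5 -> V=0 FIRE
t=6: input=0 -> V=0
t=7: input=2 -> V=0 FIRE
t=8: input=3 -> V=0 FIRE
t=9: input=0 -> V=0
t=10: input=3 -> V=0 FIRE
t=11: input=5 -> V=0 FIRE
t=12: input=0 -> V=0
t=13: input=2 -> V=0 FIRE

Answer: 2 1 2 1 2 1 2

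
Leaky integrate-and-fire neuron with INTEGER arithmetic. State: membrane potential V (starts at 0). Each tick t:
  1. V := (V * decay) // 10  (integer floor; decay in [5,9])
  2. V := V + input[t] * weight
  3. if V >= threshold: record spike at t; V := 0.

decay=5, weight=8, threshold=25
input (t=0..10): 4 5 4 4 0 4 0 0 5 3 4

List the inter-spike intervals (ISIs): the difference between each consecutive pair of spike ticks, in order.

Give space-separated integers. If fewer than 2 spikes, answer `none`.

t=0: input=4 -> V=0 FIRE
t=1: input=5 -> V=0 FIRE
t=2: input=4 -> V=0 FIRE
t=3: input=4 -> V=0 FIRE
t=4: input=0 -> V=0
t=5: input=4 -> V=0 FIRE
t=6: input=0 -> V=0
t=7: input=0 -> V=0
t=8: input=5 -> V=0 FIRE
t=9: input=3 -> V=24
t=10: input=4 -> V=0 FIRE

Answer: 1 1 1 2 3 2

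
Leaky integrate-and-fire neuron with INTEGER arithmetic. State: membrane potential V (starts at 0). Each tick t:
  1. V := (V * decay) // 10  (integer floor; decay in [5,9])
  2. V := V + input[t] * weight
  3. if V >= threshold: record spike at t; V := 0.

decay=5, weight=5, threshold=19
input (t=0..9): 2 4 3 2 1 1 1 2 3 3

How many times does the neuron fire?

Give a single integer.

t=0: input=2 -> V=10
t=1: input=4 -> V=0 FIRE
t=2: input=3 -> V=15
t=3: input=2 -> V=17
t=4: input=1 -> V=13
t=5: input=1 -> V=11
t=6: input=1 -> V=10
t=7: input=2 -> V=15
t=8: input=3 -> V=0 FIRE
t=9: input=3 -> V=15

Answer: 2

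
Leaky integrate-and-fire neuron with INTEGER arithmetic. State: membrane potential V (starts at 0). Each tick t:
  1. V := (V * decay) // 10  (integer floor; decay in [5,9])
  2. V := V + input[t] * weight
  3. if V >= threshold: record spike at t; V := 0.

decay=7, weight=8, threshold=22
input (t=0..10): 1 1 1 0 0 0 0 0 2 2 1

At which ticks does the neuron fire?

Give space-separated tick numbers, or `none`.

t=0: input=1 -> V=8
t=1: input=1 -> V=13
t=2: input=1 -> V=17
t=3: input=0 -> V=11
t=4: input=0 -> V=7
t=5: input=0 -> V=4
t=6: input=0 -> V=2
t=7: input=0 -> V=1
t=8: input=2 -> V=16
t=9: input=2 -> V=0 FIRE
t=10: input=1 -> V=8

Answer: 9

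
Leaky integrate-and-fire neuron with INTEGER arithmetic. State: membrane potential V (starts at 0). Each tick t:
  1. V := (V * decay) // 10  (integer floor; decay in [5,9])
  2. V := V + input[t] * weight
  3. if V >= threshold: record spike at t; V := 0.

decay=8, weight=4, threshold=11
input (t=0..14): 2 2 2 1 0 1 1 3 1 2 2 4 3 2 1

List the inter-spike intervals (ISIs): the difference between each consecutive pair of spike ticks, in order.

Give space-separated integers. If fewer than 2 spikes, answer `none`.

Answer: 5 1 2 2 1

Derivation:
t=0: input=2 -> V=8
t=1: input=2 -> V=0 FIRE
t=2: input=2 -> V=8
t=3: input=1 -> V=10
t=4: input=0 -> V=8
t=5: input=1 -> V=10
t=6: input=1 -> V=0 FIRE
t=7: input=3 -> V=0 FIRE
t=8: input=1 -> V=4
t=9: input=2 -> V=0 FIRE
t=10: input=2 -> V=8
t=11: input=4 -> V=0 FIRE
t=12: input=3 -> V=0 FIRE
t=13: input=2 -> V=8
t=14: input=1 -> V=10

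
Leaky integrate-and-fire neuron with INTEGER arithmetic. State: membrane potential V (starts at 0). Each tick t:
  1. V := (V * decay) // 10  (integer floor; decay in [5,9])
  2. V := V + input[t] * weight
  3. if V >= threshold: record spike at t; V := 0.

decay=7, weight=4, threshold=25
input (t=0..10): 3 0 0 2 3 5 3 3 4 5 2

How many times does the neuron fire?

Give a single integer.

Answer: 2

Derivation:
t=0: input=3 -> V=12
t=1: input=0 -> V=8
t=2: input=0 -> V=5
t=3: input=2 -> V=11
t=4: input=3 -> V=19
t=5: input=5 -> V=0 FIRE
t=6: input=3 -> V=12
t=7: input=3 -> V=20
t=8: input=4 -> V=0 FIRE
t=9: input=5 -> V=20
t=10: input=2 -> V=22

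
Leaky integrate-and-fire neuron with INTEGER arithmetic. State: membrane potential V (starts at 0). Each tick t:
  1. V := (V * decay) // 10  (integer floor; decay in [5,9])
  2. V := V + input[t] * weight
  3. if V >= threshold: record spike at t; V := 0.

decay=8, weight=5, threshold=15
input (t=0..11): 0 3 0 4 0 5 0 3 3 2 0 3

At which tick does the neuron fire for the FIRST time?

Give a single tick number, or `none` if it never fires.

Answer: 1

Derivation:
t=0: input=0 -> V=0
t=1: input=3 -> V=0 FIRE
t=2: input=0 -> V=0
t=3: input=4 -> V=0 FIRE
t=4: input=0 -> V=0
t=5: input=5 -> V=0 FIRE
t=6: input=0 -> V=0
t=7: input=3 -> V=0 FIRE
t=8: input=3 -> V=0 FIRE
t=9: input=2 -> V=10
t=10: input=0 -> V=8
t=11: input=3 -> V=0 FIRE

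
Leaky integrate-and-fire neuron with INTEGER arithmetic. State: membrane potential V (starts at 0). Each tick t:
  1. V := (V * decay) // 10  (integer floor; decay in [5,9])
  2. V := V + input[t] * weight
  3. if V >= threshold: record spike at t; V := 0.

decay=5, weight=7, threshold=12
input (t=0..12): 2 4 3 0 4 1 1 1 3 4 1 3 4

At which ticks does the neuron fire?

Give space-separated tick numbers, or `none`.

t=0: input=2 -> V=0 FIRE
t=1: input=4 -> V=0 FIRE
t=2: input=3 -> V=0 FIRE
t=3: input=0 -> V=0
t=4: input=4 -> V=0 FIRE
t=5: input=1 -> V=7
t=6: input=1 -> V=10
t=7: input=1 -> V=0 FIRE
t=8: input=3 -> V=0 FIRE
t=9: input=4 -> V=0 FIRE
t=10: input=1 -> V=7
t=11: input=3 -> V=0 FIRE
t=12: input=4 -> V=0 FIRE

Answer: 0 1 2 4 7 8 9 11 12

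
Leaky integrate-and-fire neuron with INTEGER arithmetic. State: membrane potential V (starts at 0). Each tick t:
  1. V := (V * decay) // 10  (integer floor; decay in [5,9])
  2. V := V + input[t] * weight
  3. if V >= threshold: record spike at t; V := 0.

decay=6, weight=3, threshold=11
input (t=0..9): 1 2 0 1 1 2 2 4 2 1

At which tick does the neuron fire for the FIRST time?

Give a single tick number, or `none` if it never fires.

t=0: input=1 -> V=3
t=1: input=2 -> V=7
t=2: input=0 -> V=4
t=3: input=1 -> V=5
t=4: input=1 -> V=6
t=5: input=2 -> V=9
t=6: input=2 -> V=0 FIRE
t=7: input=4 -> V=0 FIRE
t=8: input=2 -> V=6
t=9: input=1 -> V=6

Answer: 6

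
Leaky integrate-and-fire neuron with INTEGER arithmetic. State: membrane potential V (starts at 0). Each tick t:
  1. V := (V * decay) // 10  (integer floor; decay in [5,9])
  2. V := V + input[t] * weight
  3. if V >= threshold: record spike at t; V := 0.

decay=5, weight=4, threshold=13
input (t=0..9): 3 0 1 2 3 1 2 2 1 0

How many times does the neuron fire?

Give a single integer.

Answer: 2

Derivation:
t=0: input=3 -> V=12
t=1: input=0 -> V=6
t=2: input=1 -> V=7
t=3: input=2 -> V=11
t=4: input=3 -> V=0 FIRE
t=5: input=1 -> V=4
t=6: input=2 -> V=10
t=7: input=2 -> V=0 FIRE
t=8: input=1 -> V=4
t=9: input=0 -> V=2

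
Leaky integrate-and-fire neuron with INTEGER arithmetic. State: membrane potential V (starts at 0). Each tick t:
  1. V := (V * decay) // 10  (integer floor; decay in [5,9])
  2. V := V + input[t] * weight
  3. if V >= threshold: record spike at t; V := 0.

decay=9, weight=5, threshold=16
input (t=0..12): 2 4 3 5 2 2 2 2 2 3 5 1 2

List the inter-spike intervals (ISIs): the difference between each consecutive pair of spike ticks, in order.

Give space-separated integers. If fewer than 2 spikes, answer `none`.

t=0: input=2 -> V=10
t=1: input=4 -> V=0 FIRE
t=2: input=3 -> V=15
t=3: input=5 -> V=0 FIRE
t=4: input=2 -> V=10
t=5: input=2 -> V=0 FIRE
t=6: input=2 -> V=10
t=7: input=2 -> V=0 FIRE
t=8: input=2 -> V=10
t=9: input=3 -> V=0 FIRE
t=10: input=5 -> V=0 FIRE
t=11: input=1 -> V=5
t=12: input=2 -> V=14

Answer: 2 2 2 2 1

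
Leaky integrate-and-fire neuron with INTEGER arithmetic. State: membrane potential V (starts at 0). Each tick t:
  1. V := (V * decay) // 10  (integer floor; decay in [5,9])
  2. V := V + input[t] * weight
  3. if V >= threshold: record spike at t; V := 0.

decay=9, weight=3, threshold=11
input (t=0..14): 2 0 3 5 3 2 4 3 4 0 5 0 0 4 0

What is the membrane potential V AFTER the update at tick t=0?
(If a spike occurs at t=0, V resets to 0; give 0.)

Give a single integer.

Answer: 6

Derivation:
t=0: input=2 -> V=6
t=1: input=0 -> V=5
t=2: input=3 -> V=0 FIRE
t=3: input=5 -> V=0 FIRE
t=4: input=3 -> V=9
t=5: input=2 -> V=0 FIRE
t=6: input=4 -> V=0 FIRE
t=7: input=3 -> V=9
t=8: input=4 -> V=0 FIRE
t=9: input=0 -> V=0
t=10: input=5 -> V=0 FIRE
t=11: input=0 -> V=0
t=12: input=0 -> V=0
t=13: input=4 -> V=0 FIRE
t=14: input=0 -> V=0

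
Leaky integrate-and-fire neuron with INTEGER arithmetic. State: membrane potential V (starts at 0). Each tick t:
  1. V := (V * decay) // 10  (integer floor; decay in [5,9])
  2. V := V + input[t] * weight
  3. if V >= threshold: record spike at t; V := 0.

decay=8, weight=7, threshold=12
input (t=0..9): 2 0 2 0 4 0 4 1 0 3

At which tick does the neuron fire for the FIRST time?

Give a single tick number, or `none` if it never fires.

Answer: 0

Derivation:
t=0: input=2 -> V=0 FIRE
t=1: input=0 -> V=0
t=2: input=2 -> V=0 FIRE
t=3: input=0 -> V=0
t=4: input=4 -> V=0 FIRE
t=5: input=0 -> V=0
t=6: input=4 -> V=0 FIRE
t=7: input=1 -> V=7
t=8: input=0 -> V=5
t=9: input=3 -> V=0 FIRE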